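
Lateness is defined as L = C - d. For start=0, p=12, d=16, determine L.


Completion = 0 + 12 = 12
Lateness = C - d = 12 - 16
= -4


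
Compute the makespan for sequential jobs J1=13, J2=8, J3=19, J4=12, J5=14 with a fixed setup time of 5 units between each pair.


Makespan = Σ processing + (n-1) × setup
= (13 + 8 + 19 + 12 + 14) + (5-1)×5
= 66 + 20
= 86 time units


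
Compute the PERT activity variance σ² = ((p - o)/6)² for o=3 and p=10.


σ² = ((p - o) / 6)² = (p - o)² / 36
= (10 - 3)² / 36
= 7² / 36
= 49 / 36
= 1.3611


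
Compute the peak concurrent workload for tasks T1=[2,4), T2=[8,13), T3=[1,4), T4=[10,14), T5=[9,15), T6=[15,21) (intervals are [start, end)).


Check each time point for overlaps:
  t=10: 3 tasks active (T2, T4, T5)
Max concurrent = 3


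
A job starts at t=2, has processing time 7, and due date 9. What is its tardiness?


Completion = start + processing = 2 + 7 = 9
Tardiness = max(0, C - d) = max(0, 9 - 9)
= max(0, 0)
= 0


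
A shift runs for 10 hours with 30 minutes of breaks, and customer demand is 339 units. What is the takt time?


Available = 10×60 - 30 = 570 min
Takt time = 570 / 339
= 1.68 min/unit


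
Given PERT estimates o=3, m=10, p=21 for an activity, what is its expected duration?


te = (o + 4m + p) / 6
= (3 + 4×10 + 21) / 6
= (3 + 40 + 21) / 6
= 64 / 6
= 10.67


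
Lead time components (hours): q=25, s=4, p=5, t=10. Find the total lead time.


Lead time = queue + setup + processing + transit
= 25 + 4 + 5 + 10
= 44 hours


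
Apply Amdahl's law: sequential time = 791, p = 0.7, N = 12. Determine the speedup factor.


Amdahl's law: T_p = T × ((1-p) + p/N)
= 791 × ((1-0.7) + 0.7/12)
= 791 × (0.30 + 0.0583)
= 791 × 0.3583
= 283.44
Speedup = 791/283.44
= 2.79×


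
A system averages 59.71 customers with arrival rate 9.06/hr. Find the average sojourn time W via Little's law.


Little's law: L = λW → W = L / λ
= 59.71 / 9.06
= 6.59 hours


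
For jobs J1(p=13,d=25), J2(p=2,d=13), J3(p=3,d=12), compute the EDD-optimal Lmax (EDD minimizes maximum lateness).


EDD order: J3 → J2 → J1
Completion and lateness:
  J3: C=3, d=12, L=3-12=-9
  J2: C=5, d=13, L=5-13=-8
  J1: C=18, d=25, L=18-25=-7
Lmax = max(-9, -8, -7)
= -7


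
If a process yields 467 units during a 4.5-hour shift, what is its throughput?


Throughput = units / time
= 467 / 4.5
= 103.8 units/hour


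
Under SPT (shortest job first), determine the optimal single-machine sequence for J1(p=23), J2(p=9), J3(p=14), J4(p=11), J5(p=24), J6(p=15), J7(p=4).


SPT: sort by shortest processing time
  J7: p=4
  J2: p=9
  J4: p=11
  J3: p=14
  J6: p=15
  J1: p=23
  J5: p=24
Order: J7 → J2 → J4 → J3 → J6 → J1 → J5


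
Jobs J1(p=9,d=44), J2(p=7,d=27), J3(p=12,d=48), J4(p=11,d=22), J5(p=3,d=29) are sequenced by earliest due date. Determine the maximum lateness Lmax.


EDD order: J4 → J2 → J5 → J1 → J3
Completion and lateness:
  J4: C=11, d=22, L=11-22=-11
  J2: C=18, d=27, L=18-27=-9
  J5: C=21, d=29, L=21-29=-8
  J1: C=30, d=44, L=30-44=-14
  J3: C=42, d=48, L=42-48=-6
Lmax = max(-11, -9, -8, -14, -6)
= -6


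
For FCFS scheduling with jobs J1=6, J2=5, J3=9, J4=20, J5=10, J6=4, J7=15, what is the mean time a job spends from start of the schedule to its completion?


Completion times:
  J1: completes at 6
  J2: completes at 11
  J3: completes at 20
  J4: completes at 40
  J5: completes at 50
  J6: completes at 54
  J7: completes at 69
Sum = 250
Average = 250/7
= 35.71


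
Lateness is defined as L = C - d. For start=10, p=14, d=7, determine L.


Completion = 10 + 14 = 24
Lateness = C - d = 24 - 7
= 17


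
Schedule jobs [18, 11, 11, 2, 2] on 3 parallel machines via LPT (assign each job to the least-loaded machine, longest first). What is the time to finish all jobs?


Jobs (LPT sorted): [18, 11, 11, 2, 2]
Machines: 3
  J=18 → Machine 1 (load: 0+18=18)
  J=11 → Machine 2 (load: 0+11=11)
  J=11 → Machine 3 (load: 0+11=11)
  J=2 → Machine 2 (load: 11+2=13)
  J=2 → Machine 3 (load: 11+2=13)
Machine loads: [18, 13, 13]
Makespan = max = 18 time units


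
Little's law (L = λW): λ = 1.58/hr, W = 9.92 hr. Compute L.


Little's law: L = λ × W
= 1.58 × 9.92
= 15.67


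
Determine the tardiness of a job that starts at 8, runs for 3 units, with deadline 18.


Completion = start + processing = 8 + 3 = 11
Tardiness = max(0, C - d) = max(0, 11 - 18)
= max(0, -7)
= 0


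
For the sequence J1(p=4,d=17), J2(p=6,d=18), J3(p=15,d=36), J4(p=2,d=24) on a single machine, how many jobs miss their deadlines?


Completion vs due date:
  J1: C=4, d=17 → on time
  J2: C=10, d=18 → on time
  J3: C=25, d=36 → on time
  J4: C=27, d=24 → TARDY
Tardy jobs: J4
Count = 1


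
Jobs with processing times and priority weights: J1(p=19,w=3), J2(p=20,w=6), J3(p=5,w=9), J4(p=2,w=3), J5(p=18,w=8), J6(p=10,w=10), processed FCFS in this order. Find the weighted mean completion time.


Completion times:
  J1: C=19, w×C=3×19=57
  J2: C=39, w×C=6×39=234
  J3: C=44, w×C=9×44=396
  J4: C=46, w×C=3×46=138
  J5: C=64, w×C=8×64=512
  J6: C=74, w×C=10×74=740
Sum w×C = 2077
Sum w = 39
Weighted avg = 2077/39
= 53.26


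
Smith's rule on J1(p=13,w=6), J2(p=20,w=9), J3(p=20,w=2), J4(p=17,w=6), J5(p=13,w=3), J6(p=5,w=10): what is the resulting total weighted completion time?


WSPT order (by p/w): J6 → J1 → J2 → J4 → J5 → J3
  J6: C=5, w·C=10×5=50
  J1: C=18, w·C=6×18=108
  J2: C=38, w·C=9×38=342
  J4: C=55, w·C=6×55=330
  J5: C=68, w·C=3×68=204
  J3: C=88, w·C=2×88=176
Σ w·C = 1210
= 1210


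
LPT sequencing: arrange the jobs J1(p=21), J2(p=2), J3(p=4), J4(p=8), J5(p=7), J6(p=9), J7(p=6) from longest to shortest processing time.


LPT: sort by longest processing time first
  J1: p=21
  J6: p=9
  J4: p=8
  J5: p=7
  J7: p=6
  J3: p=4
  J2: p=2
Order: J1 → J6 → J4 → J5 → J7 → J3 → J2


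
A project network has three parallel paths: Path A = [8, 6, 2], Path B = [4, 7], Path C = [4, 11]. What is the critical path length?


Path A: 8 + 6 + 2 = 16
Path B: 4 + 7 = 11
Path C: 4 + 11 = 15
Critical path = longest = max(16, 11, 15)
= 16 (Path A)


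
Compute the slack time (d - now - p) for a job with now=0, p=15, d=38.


Slack = due - current_time - processing
= 38 - 0 - 15
= 23


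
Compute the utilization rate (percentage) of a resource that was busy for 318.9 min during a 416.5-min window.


Utilization = busy / total × 100
= 318.9 / 416.5 × 100
= 76.6%


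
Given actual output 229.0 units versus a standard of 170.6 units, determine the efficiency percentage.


Efficiency = (actual / standard) × 100
= (229.0 / 170.6) × 100
= 134.2%


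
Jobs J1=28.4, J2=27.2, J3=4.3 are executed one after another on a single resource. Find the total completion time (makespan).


Sequential makespan: sum all processing times
= 28.4 + 27.2 + 4.3
= 59.9 time units


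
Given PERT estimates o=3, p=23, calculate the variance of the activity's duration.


σ² = ((p - o) / 6)² = (p - o)² / 36
= (23 - 3)² / 36
= 20² / 36
= 400 / 36
= 11.1111


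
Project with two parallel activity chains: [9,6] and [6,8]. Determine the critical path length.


Path A: 9 + 6 = 15
Path B: 6 + 8 = 14
Critical path = longest = max(15, 14)
= 15 (Path A)


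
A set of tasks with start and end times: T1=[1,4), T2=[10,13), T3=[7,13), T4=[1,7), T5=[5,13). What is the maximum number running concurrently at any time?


Check each time point for overlaps:
  t=10: 3 tasks active (T2, T3, T5)
Max concurrent = 3


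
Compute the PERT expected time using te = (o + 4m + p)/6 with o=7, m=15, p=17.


te = (o + 4m + p) / 6
= (7 + 4×15 + 17) / 6
= (7 + 60 + 17) / 6
= 84 / 6
= 14.00


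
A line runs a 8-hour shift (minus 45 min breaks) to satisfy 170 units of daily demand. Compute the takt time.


Available = 8×60 - 45 = 435 min
Takt time = 435 / 170
= 2.56 min/unit


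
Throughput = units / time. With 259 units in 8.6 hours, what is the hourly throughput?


Throughput = units / time
= 259 / 8.6
= 30.1 units/hour


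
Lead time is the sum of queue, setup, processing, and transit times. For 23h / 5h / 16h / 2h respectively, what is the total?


Lead time = queue + setup + processing + transit
= 23 + 5 + 16 + 2
= 46 hours


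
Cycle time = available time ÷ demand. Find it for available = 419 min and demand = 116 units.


Cycle time = available time / demand
= 419 / 116
= 3.61 min/unit


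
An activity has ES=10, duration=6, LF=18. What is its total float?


EF = ES + duration = 10 + 6 = 16
LS = LF - duration = 18 - 6 = 12
Total Float = LF - EF = 18 - 16
(or LS - ES = 12 - 10)
= 2


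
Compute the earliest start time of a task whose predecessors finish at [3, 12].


ES = max of all predecessor completion times
Predecessors: [3, 12]
ES = max(3, 12)
= 12


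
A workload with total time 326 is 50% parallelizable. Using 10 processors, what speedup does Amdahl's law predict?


Amdahl's law: T_p = T × ((1-p) + p/N)
= 326 × ((1-0.5) + 0.5/10)
= 326 × (0.50 + 0.0500)
= 326 × 0.5500
= 179.30
Speedup = 326/179.30
= 1.82×


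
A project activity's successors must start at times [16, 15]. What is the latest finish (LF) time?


LF = min of all successor start times
Successors start at: [16, 15]
LF = min(16, 15)
= 15


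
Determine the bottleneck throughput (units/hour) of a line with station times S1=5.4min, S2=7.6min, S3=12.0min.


Bottleneck = longest station time
Station times: [5.4, 7.6, 12.0]
Max = 12.0 min
Rate = 60 / 12.0
= 5.00 units/hour (bottleneck: 12.0min)


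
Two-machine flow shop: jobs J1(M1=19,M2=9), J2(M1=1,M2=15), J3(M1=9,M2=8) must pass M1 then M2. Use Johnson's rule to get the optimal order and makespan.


Johnson's rule:
Group 1 (M1≤M2, sort by M1): ['J2']
Group 2 (M1>M2, sort desc M2): ['J1', 'J3']
Sequence: J2 → J1 → J3
Makespan calculation:
  J2: M1 done=1, M2 done=16
  J1: M1 done=20, M2 done=29
  J3: M1 done=29, M2 done=37
= Sequence: J2 → J1 → J3, Makespan: 37


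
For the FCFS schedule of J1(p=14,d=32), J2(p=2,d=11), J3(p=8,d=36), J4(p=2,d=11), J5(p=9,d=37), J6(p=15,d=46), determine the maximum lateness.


Lateness per job (L = C - d):
  J1: C=14, d=32, L=-18
  J2: C=16, d=11, L=5
  J3: C=24, d=36, L=-12
  J4: C=26, d=11, L=15
  J5: C=35, d=37, L=-2
  J6: C=50, d=46, L=4
Lmax = max(-18, 5, -12, 15, -2, 4)
= 15


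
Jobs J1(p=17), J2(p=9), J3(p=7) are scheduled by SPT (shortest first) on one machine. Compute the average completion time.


SPT order: J3 → J2 → J1
Completion times:
  J3: C=7
  J2: C=16
  J1: C=33
Sum = 56, n = 3
Mean flow = 56/3
= 18.67


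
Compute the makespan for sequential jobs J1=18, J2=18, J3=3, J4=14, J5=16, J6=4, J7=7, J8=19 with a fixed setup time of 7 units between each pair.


Makespan = Σ processing + (n-1) × setup
= (18 + 18 + 3 + 14 + 16 + 4 + 7 + 19) + (8-1)×7
= 99 + 49
= 148 time units


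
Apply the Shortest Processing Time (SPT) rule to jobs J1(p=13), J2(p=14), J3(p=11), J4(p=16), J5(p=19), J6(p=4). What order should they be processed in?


SPT: sort by shortest processing time
  J6: p=4
  J3: p=11
  J1: p=13
  J2: p=14
  J4: p=16
  J5: p=19
Order: J6 → J3 → J1 → J2 → J4 → J5


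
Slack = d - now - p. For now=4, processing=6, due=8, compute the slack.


Slack = due - current_time - processing
= 8 - 4 - 6
= -2


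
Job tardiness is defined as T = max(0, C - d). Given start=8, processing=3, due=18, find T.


Completion = start + processing = 8 + 3 = 11
Tardiness = max(0, C - d) = max(0, 11 - 18)
= max(0, -7)
= 0


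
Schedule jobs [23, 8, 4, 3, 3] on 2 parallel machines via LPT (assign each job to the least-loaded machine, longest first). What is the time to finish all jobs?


Jobs (LPT sorted): [23, 8, 4, 3, 3]
Machines: 2
  J=23 → Machine 1 (load: 0+23=23)
  J=8 → Machine 2 (load: 0+8=8)
  J=4 → Machine 2 (load: 8+4=12)
  J=3 → Machine 2 (load: 12+3=15)
  J=3 → Machine 2 (load: 15+3=18)
Machine loads: [23, 18]
Makespan = max = 23 time units


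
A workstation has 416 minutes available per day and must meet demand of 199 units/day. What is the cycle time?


Cycle time = available time / demand
= 416 / 199
= 2.09 min/unit


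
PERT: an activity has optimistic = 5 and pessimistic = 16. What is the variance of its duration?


σ² = ((p - o) / 6)² = (p - o)² / 36
= (16 - 5)² / 36
= 11² / 36
= 121 / 36
= 3.3611


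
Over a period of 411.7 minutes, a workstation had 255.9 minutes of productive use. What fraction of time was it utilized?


Utilization = busy / total × 100
= 255.9 / 411.7 × 100
= 62.2%


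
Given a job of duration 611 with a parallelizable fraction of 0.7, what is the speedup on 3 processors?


Amdahl's law: T_p = T × ((1-p) + p/N)
= 611 × ((1-0.7) + 0.7/3)
= 611 × (0.30 + 0.2333)
= 611 × 0.5333
= 325.87
Speedup = 611/325.87
= 1.88×


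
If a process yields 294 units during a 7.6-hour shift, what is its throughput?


Throughput = units / time
= 294 / 7.6
= 38.7 units/hour


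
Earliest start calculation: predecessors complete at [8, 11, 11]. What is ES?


ES = max of all predecessor completion times
Predecessors: [8, 11, 11]
ES = max(8, 11, 11)
= 11


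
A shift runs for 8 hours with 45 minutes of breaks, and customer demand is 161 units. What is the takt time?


Available = 8×60 - 45 = 435 min
Takt time = 435 / 161
= 2.70 min/unit


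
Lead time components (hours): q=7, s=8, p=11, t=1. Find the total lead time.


Lead time = queue + setup + processing + transit
= 7 + 8 + 11 + 1
= 27 hours


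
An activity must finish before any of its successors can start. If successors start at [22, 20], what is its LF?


LF = min of all successor start times
Successors start at: [22, 20]
LF = min(22, 20)
= 20


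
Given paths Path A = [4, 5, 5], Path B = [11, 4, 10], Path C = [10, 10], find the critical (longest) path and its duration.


Path A: 4 + 5 + 5 = 14
Path B: 11 + 4 + 10 = 25
Path C: 10 + 10 = 20
Critical path = longest = max(14, 25, 20)
= 25 (Path B)


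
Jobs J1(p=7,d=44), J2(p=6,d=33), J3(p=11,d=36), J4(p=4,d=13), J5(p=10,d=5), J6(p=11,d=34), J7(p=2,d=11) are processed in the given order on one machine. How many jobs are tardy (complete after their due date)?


Completion vs due date:
  J1: C=7, d=44 → on time
  J2: C=13, d=33 → on time
  J3: C=24, d=36 → on time
  J4: C=28, d=13 → TARDY
  J5: C=38, d=5 → TARDY
  J6: C=49, d=34 → TARDY
  J7: C=51, d=11 → TARDY
Tardy jobs: J4, J5, J6, J7
Count = 4


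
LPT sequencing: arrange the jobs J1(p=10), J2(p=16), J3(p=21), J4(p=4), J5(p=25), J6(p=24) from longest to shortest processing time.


LPT: sort by longest processing time first
  J5: p=25
  J6: p=24
  J3: p=21
  J2: p=16
  J1: p=10
  J4: p=4
Order: J5 → J6 → J3 → J2 → J1 → J4


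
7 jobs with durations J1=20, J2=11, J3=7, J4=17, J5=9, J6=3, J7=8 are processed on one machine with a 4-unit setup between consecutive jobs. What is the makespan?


Makespan = Σ processing + (n-1) × setup
= (20 + 11 + 7 + 17 + 9 + 3 + 8) + (7-1)×4
= 75 + 24
= 99 time units


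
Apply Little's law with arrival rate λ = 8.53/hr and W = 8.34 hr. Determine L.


Little's law: L = λ × W
= 8.53 × 8.34
= 71.14


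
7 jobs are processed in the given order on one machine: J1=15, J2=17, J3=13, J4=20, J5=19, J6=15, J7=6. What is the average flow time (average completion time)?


Completion times:
  J1: completes at 15
  J2: completes at 32
  J3: completes at 45
  J4: completes at 65
  J5: completes at 84
  J6: completes at 99
  J7: completes at 105
Sum = 445
Average = 445/7
= 63.57


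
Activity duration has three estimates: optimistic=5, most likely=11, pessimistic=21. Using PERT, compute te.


te = (o + 4m + p) / 6
= (5 + 4×11 + 21) / 6
= (5 + 44 + 21) / 6
= 70 / 6
= 11.67


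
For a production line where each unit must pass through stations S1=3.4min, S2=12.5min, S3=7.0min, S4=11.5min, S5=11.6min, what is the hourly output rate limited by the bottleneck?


Bottleneck = longest station time
Station times: [3.4, 12.5, 7.0, 11.5, 11.6]
Max = 12.5 min
Rate = 60 / 12.5
= 4.80 units/hour (bottleneck: 12.5min)


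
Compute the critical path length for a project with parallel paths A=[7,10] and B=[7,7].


Path A: 7 + 10 = 17
Path B: 7 + 7 = 14
Critical path = longest = max(17, 14)
= 17 (Path A)


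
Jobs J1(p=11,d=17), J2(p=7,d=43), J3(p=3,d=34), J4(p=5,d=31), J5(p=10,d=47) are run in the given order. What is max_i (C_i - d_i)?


Lateness per job (L = C - d):
  J1: C=11, d=17, L=-6
  J2: C=18, d=43, L=-25
  J3: C=21, d=34, L=-13
  J4: C=26, d=31, L=-5
  J5: C=36, d=47, L=-11
Lmax = max(-6, -25, -13, -5, -11)
= -5


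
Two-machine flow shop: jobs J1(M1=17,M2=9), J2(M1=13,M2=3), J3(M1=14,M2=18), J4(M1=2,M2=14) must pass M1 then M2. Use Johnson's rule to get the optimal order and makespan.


Johnson's rule:
Group 1 (M1≤M2, sort by M1): ['J4', 'J3']
Group 2 (M1>M2, sort desc M2): ['J1', 'J2']
Sequence: J4 → J3 → J1 → J2
Makespan calculation:
  J4: M1 done=2, M2 done=16
  J3: M1 done=16, M2 done=34
  J1: M1 done=33, M2 done=43
  J2: M1 done=46, M2 done=49
= Sequence: J4 → J3 → J1 → J2, Makespan: 49


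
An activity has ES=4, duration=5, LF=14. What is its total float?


EF = ES + duration = 4 + 5 = 9
LS = LF - duration = 14 - 5 = 9
Total Float = LF - EF = 14 - 9
(or LS - ES = 9 - 4)
= 5


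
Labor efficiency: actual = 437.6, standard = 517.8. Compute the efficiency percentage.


Efficiency = (actual / standard) × 100
= (437.6 / 517.8) × 100
= 84.5%


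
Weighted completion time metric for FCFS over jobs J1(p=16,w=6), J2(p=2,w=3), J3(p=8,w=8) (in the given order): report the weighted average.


Completion times:
  J1: C=16, w×C=6×16=96
  J2: C=18, w×C=3×18=54
  J3: C=26, w×C=8×26=208
Sum w×C = 358
Sum w = 17
Weighted avg = 358/17
= 21.06


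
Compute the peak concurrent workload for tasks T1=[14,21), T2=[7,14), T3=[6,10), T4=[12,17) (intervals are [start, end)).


Check each time point for overlaps:
  t=7: 2 tasks active (T2, T3)
Max concurrent = 2


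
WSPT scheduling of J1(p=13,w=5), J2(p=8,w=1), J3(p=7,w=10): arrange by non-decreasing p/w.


WSPT (Smith's rule): sort by p/w ascending
  J3: p/w = 7/10 = 0.700
  J1: p/w = 13/5 = 2.600
  J2: p/w = 8/1 = 8.000
Order: J3 → J1 → J2


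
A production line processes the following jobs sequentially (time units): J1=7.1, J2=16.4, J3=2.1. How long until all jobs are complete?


Sequential makespan: sum all processing times
= 7.1 + 16.4 + 2.1
= 25.6 time units


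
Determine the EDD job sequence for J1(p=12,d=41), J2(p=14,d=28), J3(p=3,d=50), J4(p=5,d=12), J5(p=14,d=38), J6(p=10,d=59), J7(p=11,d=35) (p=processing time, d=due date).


EDD: sort by earliest due date
  J4: d=12, p=5
  J2: d=28, p=14
  J7: d=35, p=11
  J5: d=38, p=14
  J1: d=41, p=12
  J3: d=50, p=3
  J6: d=59, p=10
Order: J4 → J2 → J7 → J5 → J1 → J3 → J6


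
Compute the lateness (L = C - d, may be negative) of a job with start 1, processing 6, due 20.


Completion = 1 + 6 = 7
Lateness = C - d = 7 - 20
= -13


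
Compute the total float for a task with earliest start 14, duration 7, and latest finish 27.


EF = ES + duration = 14 + 7 = 21
LS = LF - duration = 27 - 7 = 20
Total Float = LF - EF = 27 - 21
(or LS - ES = 20 - 14)
= 6


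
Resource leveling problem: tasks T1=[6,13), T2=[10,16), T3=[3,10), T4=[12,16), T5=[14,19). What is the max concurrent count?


Check each time point for overlaps:
  t=12: 3 tasks active (T1, T2, T4)
Max concurrent = 3


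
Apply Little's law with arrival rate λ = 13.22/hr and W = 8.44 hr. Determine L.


Little's law: L = λ × W
= 13.22 × 8.44
= 111.58


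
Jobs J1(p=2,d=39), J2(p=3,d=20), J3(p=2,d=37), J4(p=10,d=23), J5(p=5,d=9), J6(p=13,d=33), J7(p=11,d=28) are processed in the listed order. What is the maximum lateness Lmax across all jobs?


Lateness per job (L = C - d):
  J1: C=2, d=39, L=-37
  J2: C=5, d=20, L=-15
  J3: C=7, d=37, L=-30
  J4: C=17, d=23, L=-6
  J5: C=22, d=9, L=13
  J6: C=35, d=33, L=2
  J7: C=46, d=28, L=18
Lmax = max(-37, -15, -30, -6, 13, 2, 18)
= 18


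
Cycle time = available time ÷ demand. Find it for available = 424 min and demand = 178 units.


Cycle time = available time / demand
= 424 / 178
= 2.38 min/unit


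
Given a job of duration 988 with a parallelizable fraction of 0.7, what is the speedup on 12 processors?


Amdahl's law: T_p = T × ((1-p) + p/N)
= 988 × ((1-0.7) + 0.7/12)
= 988 × (0.30 + 0.0583)
= 988 × 0.3583
= 354.03
Speedup = 988/354.03
= 2.79×


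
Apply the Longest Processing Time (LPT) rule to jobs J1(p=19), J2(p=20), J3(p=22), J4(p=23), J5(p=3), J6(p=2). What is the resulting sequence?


LPT: sort by longest processing time first
  J4: p=23
  J3: p=22
  J2: p=20
  J1: p=19
  J5: p=3
  J6: p=2
Order: J4 → J3 → J2 → J1 → J5 → J6


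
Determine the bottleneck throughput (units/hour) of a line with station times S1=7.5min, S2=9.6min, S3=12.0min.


Bottleneck = longest station time
Station times: [7.5, 9.6, 12.0]
Max = 12.0 min
Rate = 60 / 12.0
= 5.00 units/hour (bottleneck: 12.0min)


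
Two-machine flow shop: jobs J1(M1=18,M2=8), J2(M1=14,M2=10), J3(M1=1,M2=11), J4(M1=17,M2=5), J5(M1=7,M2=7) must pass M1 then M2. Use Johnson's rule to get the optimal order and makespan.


Johnson's rule:
Group 1 (M1≤M2, sort by M1): ['J3', 'J5']
Group 2 (M1>M2, sort desc M2): ['J2', 'J1', 'J4']
Sequence: J3 → J5 → J2 → J1 → J4
Makespan calculation:
  J3: M1 done=1, M2 done=12
  J5: M1 done=8, M2 done=19
  J2: M1 done=22, M2 done=32
  J1: M1 done=40, M2 done=48
  J4: M1 done=57, M2 done=62
= Sequence: J3 → J5 → J2 → J1 → J4, Makespan: 62


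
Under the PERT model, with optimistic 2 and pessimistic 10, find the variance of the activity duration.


σ² = ((p - o) / 6)² = (p - o)² / 36
= (10 - 2)² / 36
= 8² / 36
= 64 / 36
= 1.7778


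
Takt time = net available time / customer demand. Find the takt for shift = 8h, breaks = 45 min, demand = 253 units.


Available = 8×60 - 45 = 435 min
Takt time = 435 / 253
= 1.72 min/unit


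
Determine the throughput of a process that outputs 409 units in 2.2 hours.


Throughput = units / time
= 409 / 2.2
= 185.9 units/hour


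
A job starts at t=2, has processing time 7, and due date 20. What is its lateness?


Completion = 2 + 7 = 9
Lateness = C - d = 9 - 20
= -11


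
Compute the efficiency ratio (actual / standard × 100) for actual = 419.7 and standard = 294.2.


Efficiency = (actual / standard) × 100
= (419.7 / 294.2) × 100
= 142.7%


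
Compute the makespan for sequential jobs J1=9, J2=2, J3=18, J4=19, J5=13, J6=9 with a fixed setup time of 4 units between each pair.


Makespan = Σ processing + (n-1) × setup
= (9 + 2 + 18 + 19 + 13 + 9) + (6-1)×4
= 70 + 20
= 90 time units


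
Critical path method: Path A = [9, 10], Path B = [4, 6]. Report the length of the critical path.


Path A: 9 + 10 = 19
Path B: 4 + 6 = 10
Critical path = longest = max(19, 10)
= 19 (Path A)


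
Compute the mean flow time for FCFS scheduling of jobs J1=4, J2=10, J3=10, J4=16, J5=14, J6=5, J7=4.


Completion times:
  J1: completes at 4
  J2: completes at 14
  J3: completes at 24
  J4: completes at 40
  J5: completes at 54
  J6: completes at 59
  J7: completes at 63
Sum = 258
Average = 258/7
= 36.86


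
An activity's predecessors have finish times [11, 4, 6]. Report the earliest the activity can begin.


ES = max of all predecessor completion times
Predecessors: [11, 4, 6]
ES = max(11, 4, 6)
= 11


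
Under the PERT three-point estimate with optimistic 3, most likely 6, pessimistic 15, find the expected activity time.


te = (o + 4m + p) / 6
= (3 + 4×6 + 15) / 6
= (3 + 24 + 15) / 6
= 42 / 6
= 7.00


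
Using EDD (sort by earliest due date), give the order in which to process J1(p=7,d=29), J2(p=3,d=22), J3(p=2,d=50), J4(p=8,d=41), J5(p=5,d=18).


EDD: sort by earliest due date
  J5: d=18, p=5
  J2: d=22, p=3
  J1: d=29, p=7
  J4: d=41, p=8
  J3: d=50, p=2
Order: J5 → J2 → J1 → J4 → J3


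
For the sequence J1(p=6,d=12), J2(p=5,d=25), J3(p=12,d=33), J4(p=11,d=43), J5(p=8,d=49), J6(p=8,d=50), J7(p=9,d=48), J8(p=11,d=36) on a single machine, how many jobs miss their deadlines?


Completion vs due date:
  J1: C=6, d=12 → on time
  J2: C=11, d=25 → on time
  J3: C=23, d=33 → on time
  J4: C=34, d=43 → on time
  J5: C=42, d=49 → on time
  J6: C=50, d=50 → on time
  J7: C=59, d=48 → TARDY
  J8: C=70, d=36 → TARDY
Tardy jobs: J7, J8
Count = 2


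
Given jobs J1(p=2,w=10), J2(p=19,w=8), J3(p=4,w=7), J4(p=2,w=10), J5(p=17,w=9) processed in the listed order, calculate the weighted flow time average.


Completion times:
  J1: C=2, w×C=10×2=20
  J2: C=21, w×C=8×21=168
  J3: C=25, w×C=7×25=175
  J4: C=27, w×C=10×27=270
  J5: C=44, w×C=9×44=396
Sum w×C = 1029
Sum w = 44
Weighted avg = 1029/44
= 23.39


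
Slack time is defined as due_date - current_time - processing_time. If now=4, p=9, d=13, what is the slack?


Slack = due - current_time - processing
= 13 - 4 - 9
= 0


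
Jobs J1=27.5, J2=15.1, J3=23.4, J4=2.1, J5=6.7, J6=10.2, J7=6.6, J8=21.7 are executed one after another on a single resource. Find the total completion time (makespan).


Sequential makespan: sum all processing times
= 27.5 + 15.1 + 23.4 + 2.1 + 6.7 + 10.2 + 6.6 + 21.7
= 113.3 time units


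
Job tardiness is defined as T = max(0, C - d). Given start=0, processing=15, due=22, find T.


Completion = start + processing = 0 + 15 = 15
Tardiness = max(0, C - d) = max(0, 15 - 22)
= max(0, -7)
= 0


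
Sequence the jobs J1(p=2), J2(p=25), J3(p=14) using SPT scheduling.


SPT: sort by shortest processing time
  J1: p=2
  J3: p=14
  J2: p=25
Order: J1 → J3 → J2


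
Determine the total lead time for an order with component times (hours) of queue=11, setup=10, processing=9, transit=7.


Lead time = queue + setup + processing + transit
= 11 + 10 + 9 + 7
= 37 hours


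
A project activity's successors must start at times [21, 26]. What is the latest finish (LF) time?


LF = min of all successor start times
Successors start at: [21, 26]
LF = min(21, 26)
= 21


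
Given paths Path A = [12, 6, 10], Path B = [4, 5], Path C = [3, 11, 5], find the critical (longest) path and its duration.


Path A: 12 + 6 + 10 = 28
Path B: 4 + 5 = 9
Path C: 3 + 11 + 5 = 19
Critical path = longest = max(28, 9, 19)
= 28 (Path A)


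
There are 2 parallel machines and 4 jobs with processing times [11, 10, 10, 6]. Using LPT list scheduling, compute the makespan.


Jobs (LPT sorted): [11, 10, 10, 6]
Machines: 2
  J=11 → Machine 1 (load: 0+11=11)
  J=10 → Machine 2 (load: 0+10=10)
  J=10 → Machine 2 (load: 10+10=20)
  J=6 → Machine 1 (load: 11+6=17)
Machine loads: [17, 20]
Makespan = max = 20 time units


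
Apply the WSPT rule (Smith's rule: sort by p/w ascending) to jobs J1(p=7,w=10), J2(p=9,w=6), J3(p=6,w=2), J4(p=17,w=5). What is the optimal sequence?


WSPT (Smith's rule): sort by p/w ascending
  J1: p/w = 7/10 = 0.700
  J2: p/w = 9/6 = 1.500
  J3: p/w = 6/2 = 3.000
  J4: p/w = 17/5 = 3.400
Order: J1 → J2 → J3 → J4


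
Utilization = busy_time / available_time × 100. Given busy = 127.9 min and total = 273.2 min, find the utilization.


Utilization = busy / total × 100
= 127.9 / 273.2 × 100
= 46.8%


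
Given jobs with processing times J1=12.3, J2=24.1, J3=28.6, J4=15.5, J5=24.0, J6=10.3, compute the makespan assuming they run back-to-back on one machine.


Sequential makespan: sum all processing times
= 12.3 + 24.1 + 28.6 + 15.5 + 24.0 + 10.3
= 114.8 time units


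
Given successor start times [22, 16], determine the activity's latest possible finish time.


LF = min of all successor start times
Successors start at: [22, 16]
LF = min(22, 16)
= 16


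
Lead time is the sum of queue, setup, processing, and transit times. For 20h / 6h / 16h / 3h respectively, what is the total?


Lead time = queue + setup + processing + transit
= 20 + 6 + 16 + 3
= 45 hours


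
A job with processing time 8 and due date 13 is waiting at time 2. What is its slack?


Slack = due - current_time - processing
= 13 - 2 - 8
= 3


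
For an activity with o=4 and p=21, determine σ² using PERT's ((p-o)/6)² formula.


σ² = ((p - o) / 6)² = (p - o)² / 36
= (21 - 4)² / 36
= 17² / 36
= 289 / 36
= 8.0278


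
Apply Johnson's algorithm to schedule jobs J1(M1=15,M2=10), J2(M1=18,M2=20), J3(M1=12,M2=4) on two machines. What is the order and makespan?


Johnson's rule:
Group 1 (M1≤M2, sort by M1): ['J2']
Group 2 (M1>M2, sort desc M2): ['J1', 'J3']
Sequence: J2 → J1 → J3
Makespan calculation:
  J2: M1 done=18, M2 done=38
  J1: M1 done=33, M2 done=48
  J3: M1 done=45, M2 done=52
= Sequence: J2 → J1 → J3, Makespan: 52


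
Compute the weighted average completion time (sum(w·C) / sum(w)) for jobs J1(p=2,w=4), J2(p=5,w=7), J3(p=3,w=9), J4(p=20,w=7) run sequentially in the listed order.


Completion times:
  J1: C=2, w×C=4×2=8
  J2: C=7, w×C=7×7=49
  J3: C=10, w×C=9×10=90
  J4: C=30, w×C=7×30=210
Sum w×C = 357
Sum w = 27
Weighted avg = 357/27
= 13.22


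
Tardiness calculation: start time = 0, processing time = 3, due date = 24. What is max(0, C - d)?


Completion = start + processing = 0 + 3 = 3
Tardiness = max(0, C - d) = max(0, 3 - 24)
= max(0, -21)
= 0


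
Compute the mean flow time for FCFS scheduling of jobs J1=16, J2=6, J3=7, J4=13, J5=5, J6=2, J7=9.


Completion times:
  J1: completes at 16
  J2: completes at 22
  J3: completes at 29
  J4: completes at 42
  J5: completes at 47
  J6: completes at 49
  J7: completes at 58
Sum = 263
Average = 263/7
= 37.57


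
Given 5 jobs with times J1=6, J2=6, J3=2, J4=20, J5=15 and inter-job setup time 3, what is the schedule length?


Makespan = Σ processing + (n-1) × setup
= (6 + 6 + 2 + 20 + 15) + (5-1)×3
= 49 + 12
= 61 time units


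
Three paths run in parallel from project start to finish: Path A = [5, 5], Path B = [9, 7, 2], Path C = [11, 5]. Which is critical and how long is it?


Path A: 5 + 5 = 10
Path B: 9 + 7 + 2 = 18
Path C: 11 + 5 = 16
Critical path = longest = max(10, 18, 16)
= 18 (Path B)


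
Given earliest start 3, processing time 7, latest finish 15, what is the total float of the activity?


EF = ES + duration = 3 + 7 = 10
LS = LF - duration = 15 - 7 = 8
Total Float = LF - EF = 15 - 10
(or LS - ES = 8 - 3)
= 5


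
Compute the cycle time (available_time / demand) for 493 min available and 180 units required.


Cycle time = available time / demand
= 493 / 180
= 2.74 min/unit


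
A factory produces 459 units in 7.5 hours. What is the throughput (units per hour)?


Throughput = units / time
= 459 / 7.5
= 61.2 units/hour


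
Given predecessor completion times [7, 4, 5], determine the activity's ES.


ES = max of all predecessor completion times
Predecessors: [7, 4, 5]
ES = max(7, 4, 5)
= 7


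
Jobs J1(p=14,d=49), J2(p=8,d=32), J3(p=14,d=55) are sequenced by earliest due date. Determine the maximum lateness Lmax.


EDD order: J2 → J1 → J3
Completion and lateness:
  J2: C=8, d=32, L=8-32=-24
  J1: C=22, d=49, L=22-49=-27
  J3: C=36, d=55, L=36-55=-19
Lmax = max(-24, -27, -19)
= -19


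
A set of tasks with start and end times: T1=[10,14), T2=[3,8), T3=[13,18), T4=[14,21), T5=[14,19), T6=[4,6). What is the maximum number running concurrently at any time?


Check each time point for overlaps:
  t=14: 3 tasks active (T3, T4, T5)
Max concurrent = 3


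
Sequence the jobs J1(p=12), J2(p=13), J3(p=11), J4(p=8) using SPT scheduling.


SPT: sort by shortest processing time
  J4: p=8
  J3: p=11
  J1: p=12
  J2: p=13
Order: J4 → J3 → J1 → J2


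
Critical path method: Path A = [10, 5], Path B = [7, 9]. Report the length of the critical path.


Path A: 10 + 5 = 15
Path B: 7 + 9 = 16
Critical path = longest = max(15, 16)
= 16 (Path B)


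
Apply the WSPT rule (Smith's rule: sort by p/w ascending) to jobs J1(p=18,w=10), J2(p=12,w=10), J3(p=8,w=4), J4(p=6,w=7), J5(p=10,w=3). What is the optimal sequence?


WSPT (Smith's rule): sort by p/w ascending
  J4: p/w = 6/7 = 0.857
  J2: p/w = 12/10 = 1.200
  J1: p/w = 18/10 = 1.800
  J3: p/w = 8/4 = 2.000
  J5: p/w = 10/3 = 3.333
Order: J4 → J2 → J1 → J3 → J5


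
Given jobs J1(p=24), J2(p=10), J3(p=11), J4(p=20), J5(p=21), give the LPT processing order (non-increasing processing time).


LPT: sort by longest processing time first
  J1: p=24
  J5: p=21
  J4: p=20
  J3: p=11
  J2: p=10
Order: J1 → J5 → J4 → J3 → J2


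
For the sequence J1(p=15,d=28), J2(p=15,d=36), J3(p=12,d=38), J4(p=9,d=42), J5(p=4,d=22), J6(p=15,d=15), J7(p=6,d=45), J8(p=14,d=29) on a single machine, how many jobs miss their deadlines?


Completion vs due date:
  J1: C=15, d=28 → on time
  J2: C=30, d=36 → on time
  J3: C=42, d=38 → TARDY
  J4: C=51, d=42 → TARDY
  J5: C=55, d=22 → TARDY
  J6: C=70, d=15 → TARDY
  J7: C=76, d=45 → TARDY
  J8: C=90, d=29 → TARDY
Tardy jobs: J3, J4, J5, J6, J7, J8
Count = 6


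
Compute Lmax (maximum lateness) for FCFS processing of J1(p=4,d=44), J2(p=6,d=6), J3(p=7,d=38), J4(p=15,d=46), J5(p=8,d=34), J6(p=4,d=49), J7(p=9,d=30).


Lateness per job (L = C - d):
  J1: C=4, d=44, L=-40
  J2: C=10, d=6, L=4
  J3: C=17, d=38, L=-21
  J4: C=32, d=46, L=-14
  J5: C=40, d=34, L=6
  J6: C=44, d=49, L=-5
  J7: C=53, d=30, L=23
Lmax = max(-40, 4, -21, -14, 6, -5, 23)
= 23


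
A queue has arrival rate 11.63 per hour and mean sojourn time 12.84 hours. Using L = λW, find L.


Little's law: L = λ × W
= 11.63 × 12.84
= 149.33


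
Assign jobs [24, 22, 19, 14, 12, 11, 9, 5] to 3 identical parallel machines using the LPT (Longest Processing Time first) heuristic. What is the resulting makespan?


Jobs (LPT sorted): [24, 22, 19, 14, 12, 11, 9, 5]
Machines: 3
  J=24 → Machine 1 (load: 0+24=24)
  J=22 → Machine 2 (load: 0+22=22)
  J=19 → Machine 3 (load: 0+19=19)
  J=14 → Machine 3 (load: 19+14=33)
  J=12 → Machine 2 (load: 22+12=34)
  J=11 → Machine 1 (load: 24+11=35)
  J=9 → Machine 3 (load: 33+9=42)
  J=5 → Machine 2 (load: 34+5=39)
Machine loads: [35, 39, 42]
Makespan = max = 42 time units


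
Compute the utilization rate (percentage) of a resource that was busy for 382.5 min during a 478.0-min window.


Utilization = busy / total × 100
= 382.5 / 478.0 × 100
= 80.0%


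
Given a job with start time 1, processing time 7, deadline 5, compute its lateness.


Completion = 1 + 7 = 8
Lateness = C - d = 8 - 5
= 3


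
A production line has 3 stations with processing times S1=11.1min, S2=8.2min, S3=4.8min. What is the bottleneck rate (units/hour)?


Bottleneck = longest station time
Station times: [11.1, 8.2, 4.8]
Max = 11.1 min
Rate = 60 / 11.1
= 5.41 units/hour (bottleneck: 11.1min)


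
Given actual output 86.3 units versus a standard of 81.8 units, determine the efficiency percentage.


Efficiency = (actual / standard) × 100
= (86.3 / 81.8) × 100
= 105.5%


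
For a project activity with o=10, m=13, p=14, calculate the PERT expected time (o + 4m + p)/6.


te = (o + 4m + p) / 6
= (10 + 4×13 + 14) / 6
= (10 + 52 + 14) / 6
= 76 / 6
= 12.67


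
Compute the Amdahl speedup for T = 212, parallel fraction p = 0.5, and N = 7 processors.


Amdahl's law: T_p = T × ((1-p) + p/N)
= 212 × ((1-0.5) + 0.5/7)
= 212 × (0.50 + 0.0714)
= 212 × 0.5714
= 121.14
Speedup = 212/121.14
= 1.75×


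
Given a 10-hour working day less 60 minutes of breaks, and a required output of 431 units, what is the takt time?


Available = 10×60 - 60 = 540 min
Takt time = 540 / 431
= 1.25 min/unit


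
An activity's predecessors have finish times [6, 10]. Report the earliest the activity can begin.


ES = max of all predecessor completion times
Predecessors: [6, 10]
ES = max(6, 10)
= 10


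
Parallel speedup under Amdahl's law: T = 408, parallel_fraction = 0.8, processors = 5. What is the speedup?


Amdahl's law: T_p = T × ((1-p) + p/N)
= 408 × ((1-0.8) + 0.8/5)
= 408 × (0.20 + 0.1600)
= 408 × 0.3600
= 146.88
Speedup = 408/146.88
= 2.78×


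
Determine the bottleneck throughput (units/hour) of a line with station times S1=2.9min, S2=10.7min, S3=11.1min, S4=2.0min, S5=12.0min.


Bottleneck = longest station time
Station times: [2.9, 10.7, 11.1, 2.0, 12.0]
Max = 12.0 min
Rate = 60 / 12.0
= 5.00 units/hour (bottleneck: 12.0min)


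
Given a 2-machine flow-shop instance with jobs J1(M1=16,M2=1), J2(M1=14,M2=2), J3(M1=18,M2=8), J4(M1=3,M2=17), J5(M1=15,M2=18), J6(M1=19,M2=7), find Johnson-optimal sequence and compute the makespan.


Johnson's rule:
Group 1 (M1≤M2, sort by M1): ['J4', 'J5']
Group 2 (M1>M2, sort desc M2): ['J3', 'J6', 'J2', 'J1']
Sequence: J4 → J5 → J3 → J6 → J2 → J1
Makespan calculation:
  J4: M1 done=3, M2 done=20
  J5: M1 done=18, M2 done=38
  J3: M1 done=36, M2 done=46
  J6: M1 done=55, M2 done=62
  J2: M1 done=69, M2 done=71
  J1: M1 done=85, M2 done=86
= Sequence: J4 → J5 → J3 → J6 → J2 → J1, Makespan: 86


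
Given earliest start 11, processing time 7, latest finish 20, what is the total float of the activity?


EF = ES + duration = 11 + 7 = 18
LS = LF - duration = 20 - 7 = 13
Total Float = LF - EF = 20 - 18
(or LS - ES = 13 - 11)
= 2


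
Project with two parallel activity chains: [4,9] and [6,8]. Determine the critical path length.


Path A: 4 + 9 = 13
Path B: 6 + 8 = 14
Critical path = longest = max(13, 14)
= 14 (Path B)


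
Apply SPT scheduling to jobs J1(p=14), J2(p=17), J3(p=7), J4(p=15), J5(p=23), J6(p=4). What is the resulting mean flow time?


SPT order: J6 → J3 → J1 → J4 → J2 → J5
Completion times:
  J6: C=4
  J3: C=11
  J1: C=25
  J4: C=40
  J2: C=57
  J5: C=80
Sum = 217, n = 6
Mean flow = 217/6
= 36.17


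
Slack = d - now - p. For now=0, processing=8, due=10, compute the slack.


Slack = due - current_time - processing
= 10 - 0 - 8
= 2


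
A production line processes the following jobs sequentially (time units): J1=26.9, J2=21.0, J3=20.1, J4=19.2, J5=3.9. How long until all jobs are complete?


Sequential makespan: sum all processing times
= 26.9 + 21.0 + 20.1 + 19.2 + 3.9
= 91.1 time units


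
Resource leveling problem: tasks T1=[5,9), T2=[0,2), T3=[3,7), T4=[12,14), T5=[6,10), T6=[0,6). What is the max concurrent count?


Check each time point for overlaps:
  t=5: 3 tasks active (T1, T3, T6)
Max concurrent = 3


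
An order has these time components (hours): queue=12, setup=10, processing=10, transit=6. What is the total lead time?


Lead time = queue + setup + processing + transit
= 12 + 10 + 10 + 6
= 38 hours


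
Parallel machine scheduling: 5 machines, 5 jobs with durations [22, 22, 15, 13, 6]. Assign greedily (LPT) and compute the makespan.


Jobs (LPT sorted): [22, 22, 15, 13, 6]
Machines: 5
  J=22 → Machine 1 (load: 0+22=22)
  J=22 → Machine 2 (load: 0+22=22)
  J=15 → Machine 3 (load: 0+15=15)
  J=13 → Machine 4 (load: 0+13=13)
  J=6 → Machine 5 (load: 0+6=6)
Machine loads: [22, 22, 15, 13, 6]
Makespan = max = 22 time units


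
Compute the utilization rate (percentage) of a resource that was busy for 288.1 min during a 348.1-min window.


Utilization = busy / total × 100
= 288.1 / 348.1 × 100
= 82.8%


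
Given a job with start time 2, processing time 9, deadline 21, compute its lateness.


Completion = 2 + 9 = 11
Lateness = C - d = 11 - 21
= -10


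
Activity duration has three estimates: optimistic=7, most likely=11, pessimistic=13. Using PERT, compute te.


te = (o + 4m + p) / 6
= (7 + 4×11 + 13) / 6
= (7 + 44 + 13) / 6
= 64 / 6
= 10.67
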